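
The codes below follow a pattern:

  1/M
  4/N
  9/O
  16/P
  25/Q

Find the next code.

36/R

First component — perfect squares: 1², 2², 3², …: 1, 4, 9, 16, 25 → 36.
Letter goes M, N, O, P, Q → R (letters move forward 1 place in the alphabet).
Combining the parts gives 36/R.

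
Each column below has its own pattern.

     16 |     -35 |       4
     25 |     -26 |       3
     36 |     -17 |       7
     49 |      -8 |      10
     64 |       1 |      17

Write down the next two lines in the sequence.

First component goes 16, 25, 36, 49, 64 → 81 → 100 (perfect squares: 4², 5², 6², …).
Second component — +9 each step: -35, -26, -17, -8, 1 → 10 → 19.
Third component: each term is the sum of the two before it; 4, 3, 7, 10, 17 → 27 → 44.
So the next two lines are 81  10  27 and 100  19  44.

81  10  27; 100  19  44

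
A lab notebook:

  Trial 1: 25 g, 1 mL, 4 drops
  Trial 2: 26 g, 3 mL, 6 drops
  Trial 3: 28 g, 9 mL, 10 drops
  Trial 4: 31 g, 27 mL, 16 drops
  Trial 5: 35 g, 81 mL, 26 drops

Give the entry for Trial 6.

40 g, 243 mL, 42 drops

G goes 25, 26, 28, 31, 35 → 40 (differences are 1, 2, 3, … (increasing by 1 each time)).
ML — ×3 each step: 1, 3, 9, 27, 81 → 243.
Drops — each term is the sum of the two before it: 4, 6, 10, 16, 26 → 42.
Combining the parts gives 40 g, 243 mL, 42 drops.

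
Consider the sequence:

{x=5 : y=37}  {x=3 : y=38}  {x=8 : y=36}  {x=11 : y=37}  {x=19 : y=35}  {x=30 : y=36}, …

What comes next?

X: 5, 3, 8, 11, 19, 30 → 49 (each term is the sum of the two before it).
Y goes 37, 38, 36, 37, 35, 36 → 34 (alternating steps +1, −2, +1, −2, …).
Combining the parts gives {x=49 : y=34}.

{x=49 : y=34}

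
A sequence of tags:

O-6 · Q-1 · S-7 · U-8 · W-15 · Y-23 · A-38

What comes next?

Letter: letters move forward 2 places in the alphabet, wrapping Z→A, so O, Q, S, U, W, Y, A → C.
Second component goes 6, 1, 7, 8, 15, 23, 38 → 61 (each term is the sum of the two before it).
Combining the parts gives C-61.

C-61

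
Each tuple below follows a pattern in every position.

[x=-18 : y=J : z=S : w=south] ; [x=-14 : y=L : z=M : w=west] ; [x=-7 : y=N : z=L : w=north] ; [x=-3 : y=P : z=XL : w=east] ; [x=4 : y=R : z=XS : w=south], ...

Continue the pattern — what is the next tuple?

X: alternating steps +4, +7, +4, +7, …; -18, -14, -7, -3, 4 → 8.
Y — letters move forward 2 places in the alphabet: J, L, N, P, R → T.
Z — runs through clothing sizes XS→XL: S, M, L, XL, XS → S.
W: repeats south → west → north → east; south, west, north, east, south → west.
So the next tuple is [x=8 : y=T : z=S : w=west].

[x=8 : y=T : z=S : w=west]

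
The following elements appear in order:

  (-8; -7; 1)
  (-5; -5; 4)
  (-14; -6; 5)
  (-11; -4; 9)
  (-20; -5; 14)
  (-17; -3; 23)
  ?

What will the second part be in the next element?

-4

Second part: alternating steps +2, −1, +2, −1, …, so -7, -5, -6, -4, -5, -3 → -4.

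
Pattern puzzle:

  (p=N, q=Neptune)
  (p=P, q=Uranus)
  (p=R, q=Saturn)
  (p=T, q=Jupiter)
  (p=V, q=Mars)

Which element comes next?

(p=X, q=Earth)

P: N, P, R, T, V → X (letters move forward 2 places in the alphabet).
Q: runs backward through the planets Mercury→Neptune, so Neptune, Uranus, Saturn, Jupiter, Mars → Earth.
So the next element is (p=X, q=Earth).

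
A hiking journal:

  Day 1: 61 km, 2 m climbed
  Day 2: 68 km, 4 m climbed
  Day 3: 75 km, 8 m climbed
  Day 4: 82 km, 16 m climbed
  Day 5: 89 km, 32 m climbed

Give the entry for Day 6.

Km: +7 each step, so 61, 68, 75, 82, 89 → 96.
M climbed: 2, 4, 8, 16, 32 → 64 (×2 each step).
Putting it together: 96 km, 64 m climbed.

96 km, 64 m climbed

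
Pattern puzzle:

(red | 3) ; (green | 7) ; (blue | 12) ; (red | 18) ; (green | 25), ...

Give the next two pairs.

(blue | 33), (red | 42)

Colour: red, green, blue, red, green → blue → red (repeats red → green → blue).
Second entry: 3, 7, 12, 18, 25 → 33 → 42 (differences are 4, 5, 6, … (increasing by 1 each time)).
So the next two pairs are (blue | 33) and (red | 42).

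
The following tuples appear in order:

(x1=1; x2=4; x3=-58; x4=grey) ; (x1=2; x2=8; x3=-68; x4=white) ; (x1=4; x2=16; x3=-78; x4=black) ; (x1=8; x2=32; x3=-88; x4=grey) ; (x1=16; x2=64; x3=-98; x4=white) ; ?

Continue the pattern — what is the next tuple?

(x1=32; x2=128; x3=-108; x4=black)

X1 — ×2 each step: 1, 2, 4, 8, 16 → 32.
X2 goes 4, 8, 16, 32, 64 → 128 (×2 each step).
X3: -58, -68, -78, -88, -98 → -108 (−10 each step).
X4: grey, white, black, grey, white → black (repeats grey → white → black).
So the next tuple is (x1=32; x2=128; x3=-108; x4=black).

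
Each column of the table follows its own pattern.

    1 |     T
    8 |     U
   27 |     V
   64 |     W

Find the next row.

125  X

First component: perfect cubes: 1³, 2³, 3³, …, so 1, 8, 27, 64 → 125.
Letter: T, U, V, W → X (letters move forward 1 place in the alphabet).
So the next row is 125  X.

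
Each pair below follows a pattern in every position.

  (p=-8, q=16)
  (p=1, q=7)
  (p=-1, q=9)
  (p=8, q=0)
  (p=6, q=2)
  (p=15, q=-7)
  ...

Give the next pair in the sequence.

(p=13, q=-5)

P: -8, 1, -1, 8, 6, 15 → 13 (alternating steps +9, −2, +9, −2, …).
For the q, together with the p always sums to 8: 16, 7, 9, 0, 2, -7 → -5.
So the next pair is (p=13, q=-5).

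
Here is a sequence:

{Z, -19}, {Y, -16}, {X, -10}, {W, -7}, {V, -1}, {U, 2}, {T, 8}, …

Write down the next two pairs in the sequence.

Letter: letters move back 1 place in the alphabet, so Z, Y, X, W, V, U, T → S → R.
Second slot: -19, -16, -10, -7, -1, 2, 8 → 11 → 17 (alternating steps +3, +6, +3, +6, …).
Putting the parts together: {S, 11} and then {R, 17}.

{S, 11}, {R, 17}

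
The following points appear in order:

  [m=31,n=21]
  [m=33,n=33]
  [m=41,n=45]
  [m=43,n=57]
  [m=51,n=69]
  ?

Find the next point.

[m=53,n=81]

M: 31, 33, 41, 43, 51 → 53 (alternating steps +2, +8, +2, +8, …).
N: +12 each step; 21, 33, 45, 57, 69 → 81.
So the next point is [m=53,n=81].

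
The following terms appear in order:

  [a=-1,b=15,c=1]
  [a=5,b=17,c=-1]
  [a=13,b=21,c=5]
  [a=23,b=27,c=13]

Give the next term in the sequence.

[a=35,b=35,c=23]

A — differences are 6, 8, 10, … (increasing by 2 each time): -1, 5, 13, 23 → 35.
B: 15, 17, 21, 27 → 35 (differences are 2, 4, 6, … (increasing by 2 each time)).
C — always the previous value of the a: 1, -1, 5, 13 → 23.
So the next term is [a=35,b=35,c=23].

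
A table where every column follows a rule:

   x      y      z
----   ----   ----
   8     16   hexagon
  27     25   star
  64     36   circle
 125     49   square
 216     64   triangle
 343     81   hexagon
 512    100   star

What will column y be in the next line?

For the column x, perfect cubes: 2³, 3³, 4³, …: 8, 27, 64, 125, 216, 343, 512 → 729.
Column y: 16, 25, 36, 49, 64, 81, 100 → 121 (perfect squares: 4², 5², 6², …).
Column z: hexagon, star, circle, square, triangle, hexagon, star → circle (repeats hexagon → star → circle → square → triangle).

121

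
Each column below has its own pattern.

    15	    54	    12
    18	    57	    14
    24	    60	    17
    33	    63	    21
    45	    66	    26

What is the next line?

60  69  32

First component: differences are 3, 6, 9, … (increasing by 3 each time), so 15, 18, 24, 33, 45 → 60.
Second component — +3 each step: 54, 57, 60, 63, 66 → 69.
Third component: differences are 2, 3, 4, … (increasing by 1 each time), so 12, 14, 17, 21, 26 → 32.
So the next line is 60  69  32.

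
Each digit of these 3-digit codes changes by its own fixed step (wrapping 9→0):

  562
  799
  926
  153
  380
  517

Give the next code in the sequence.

First digit goes 5, 7, 9, 1, 3, 5 → 7 (+2 each step, mod 10).
Second digit: +3 each step, mod 10, so 6, 9, 2, 5, 8, 1 → 4.
Third digit goes 2, 9, 6, 3, 0, 7 → 4 (−3 each step, mod 10).
So the next code is 744.

744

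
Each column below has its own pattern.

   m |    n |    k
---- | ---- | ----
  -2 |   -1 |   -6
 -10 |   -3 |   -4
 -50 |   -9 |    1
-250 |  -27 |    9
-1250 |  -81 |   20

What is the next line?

-6250  -243  34

Column m: -2, -10, -50, -250, -1250 → -6250 (×5 each step).
Column n goes -1, -3, -9, -27, -81 → -243 (×3 each step).
Column k: -6, -4, 1, 9, 20 → 34 (differences are 2, 5, 8, … (increasing by 3 each time)).
Putting it together: -6250  -243  34.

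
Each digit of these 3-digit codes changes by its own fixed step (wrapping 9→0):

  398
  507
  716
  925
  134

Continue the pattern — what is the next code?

First digit: 3, 5, 7, 9, 1 → 3 (+2 each step, mod 10).
Second digit goes 9, 0, 1, 2, 3 → 4 (+1 each step, mod 10).
Third digit: −1 each step, mod 10, so 8, 7, 6, 5, 4 → 3.
Putting it together: 343.

343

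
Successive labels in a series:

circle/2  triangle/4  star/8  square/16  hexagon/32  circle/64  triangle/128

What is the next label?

star/256

Shape: circle, triangle, star, square, hexagon, circle, triangle → star (repeats circle → triangle → star → square → hexagon).
Second component: 2, 4, 8, 16, 32, 64, 128 → 256 (×2 each step).
Putting it together: star/256.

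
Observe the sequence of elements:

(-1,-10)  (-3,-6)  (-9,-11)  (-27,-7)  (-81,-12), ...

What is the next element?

(-243,-8)

For the first entry, ×3 each step: -1, -3, -9, -27, -81 → -243.
Second entry — alternating steps +4, −5, +4, −5, …: -10, -6, -11, -7, -12 → -8.
Putting it together: (-243,-8).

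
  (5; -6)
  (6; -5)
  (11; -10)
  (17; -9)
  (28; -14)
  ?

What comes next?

(45; -13)

First entry — each term is the sum of the two before it: 5, 6, 11, 17, 28 → 45.
Second entry — alternating steps +1, −5, +1, −5, …: -6, -5, -10, -9, -14 → -13.
Combining the parts gives (45; -13).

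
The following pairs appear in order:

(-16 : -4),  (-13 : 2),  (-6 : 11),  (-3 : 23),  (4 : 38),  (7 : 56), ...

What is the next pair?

(14 : 77)

First part — alternating steps +3, +7, +3, +7, …: -16, -13, -6, -3, 4, 7 → 14.
Second part: differences are 6, 9, 12, … (increasing by 3 each time), so -4, 2, 11, 23, 38, 56 → 77.
So the next pair is (14 : 77).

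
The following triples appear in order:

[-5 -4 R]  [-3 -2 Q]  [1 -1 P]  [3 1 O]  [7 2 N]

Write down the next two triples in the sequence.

First coordinate — alternating steps +2, +4, +2, +4, …: -5, -3, 1, 3, 7 → 9 → 13.
Second coordinate: alternating steps +2, +1, +2, +1, …; -4, -2, -1, 1, 2 → 4 → 5.
Letter goes R, Q, P, O, N → M → L (letters move back 1 place in the alphabet).
So the next two triples are [9 4 M] and [13 5 L].

[9 4 M], [13 5 L]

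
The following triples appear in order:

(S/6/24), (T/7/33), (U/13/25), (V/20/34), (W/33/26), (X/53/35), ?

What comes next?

Letter: letters move forward 1 place in the alphabet; S, T, U, V, W, X → Y.
For the second value, each term is the sum of the two before it: 6, 7, 13, 20, 33, 53 → 86.
Third value: alternating steps +9, −8, +9, −8, …, so 24, 33, 25, 34, 26, 35 → 27.
So the next triple is (Y/86/27).

(Y/86/27)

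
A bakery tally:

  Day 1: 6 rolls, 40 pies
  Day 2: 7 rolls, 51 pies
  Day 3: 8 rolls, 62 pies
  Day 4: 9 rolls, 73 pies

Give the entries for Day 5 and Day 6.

10 rolls, 84 pies; 11 rolls, 95 pies

For the rolls, +1 each step: 6, 7, 8, 9 → 10 → 11.
Pies: +11 each step; 40, 51, 62, 73 → 84 → 95.
Putting the parts together: 10 rolls, 84 pies and then 11 rolls, 95 pies.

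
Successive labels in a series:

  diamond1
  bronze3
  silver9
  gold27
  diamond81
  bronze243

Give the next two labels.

Rank — repeats diamond → bronze → silver → gold: diamond, bronze, silver, gold, diamond, bronze → silver → gold.
Second component — ×3 each step: 1, 3, 9, 27, 81, 243 → 729 → 2187.
Putting the parts together: silver729 and then gold2187.

silver729 then gold2187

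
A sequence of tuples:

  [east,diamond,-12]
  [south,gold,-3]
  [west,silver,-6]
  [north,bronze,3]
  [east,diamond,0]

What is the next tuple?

For the direction, repeats east → south → west → north: east, south, west, north, east → south.
Rank: repeats diamond → gold → silver → bronze; diamond, gold, silver, bronze, diamond → gold.
Third value: alternating steps +9, −3, +9, −3, …; -12, -3, -6, 3, 0 → 9.
Combining the parts gives [south,gold,9].

[south,gold,9]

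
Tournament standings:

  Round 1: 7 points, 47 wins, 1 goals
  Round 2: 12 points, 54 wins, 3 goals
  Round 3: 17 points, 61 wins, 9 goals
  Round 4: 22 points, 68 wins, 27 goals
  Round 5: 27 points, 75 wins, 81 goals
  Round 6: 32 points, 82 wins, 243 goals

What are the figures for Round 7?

Points: +5 each step, so 7, 12, 17, 22, 27, 32 → 37.
Wins: +7 each step, so 47, 54, 61, 68, 75, 82 → 89.
Goals goes 1, 3, 9, 27, 81, 243 → 729 (×3 each step).
So the next line is 37 points, 89 wins, 729 goals.

37 points, 89 wins, 729 goals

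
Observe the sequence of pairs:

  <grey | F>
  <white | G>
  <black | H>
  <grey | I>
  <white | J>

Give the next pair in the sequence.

Shade — repeats grey → white → black: grey, white, black, grey, white → black.
Letter goes F, G, H, I, J → K (letters move forward 1 place in the alphabet).
Putting it together: <black | K>.

<black | K>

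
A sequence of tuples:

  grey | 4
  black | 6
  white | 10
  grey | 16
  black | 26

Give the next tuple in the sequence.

For the shade, repeats grey → black → white: grey, black, white, grey, black → white.
Second slot — each term is the sum of the two before it: 4, 6, 10, 16, 26 → 42.
Putting it together: white | 42.

white | 42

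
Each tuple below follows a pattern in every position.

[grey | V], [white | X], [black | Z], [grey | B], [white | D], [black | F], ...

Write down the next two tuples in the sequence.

Shade: repeats grey → white → black; grey, white, black, grey, white, black → grey → white.
For the letter, letters move forward 2 places in the alphabet, wrapping Z→A: V, X, Z, B, D, F → H → J.
So the next two tuples are [grey | H] and [white | J].

[grey | H], [white | J]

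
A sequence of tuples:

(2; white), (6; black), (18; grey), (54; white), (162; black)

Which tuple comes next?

(486; grey)

First entry — ×3 each step: 2, 6, 18, 54, 162 → 486.
Shade: repeats white → black → grey, so white, black, grey, white, black → grey.
Combining the parts gives (486; grey).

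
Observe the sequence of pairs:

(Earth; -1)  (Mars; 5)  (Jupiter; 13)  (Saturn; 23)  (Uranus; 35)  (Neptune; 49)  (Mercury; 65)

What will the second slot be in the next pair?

Second slot — differences are 6, 8, 10, … (increasing by 2 each time): -1, 5, 13, 23, 35, 49, 65 → 83.

83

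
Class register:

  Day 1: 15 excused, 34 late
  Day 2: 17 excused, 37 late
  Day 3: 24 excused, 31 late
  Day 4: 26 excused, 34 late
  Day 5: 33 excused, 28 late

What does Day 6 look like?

For the excused, alternating steps +2, +7, +2, +7, …: 15, 17, 24, 26, 33 → 35.
Late — alternating steps +3, −6, +3, −6, …: 34, 37, 31, 34, 28 → 31.
Combining the parts gives 35 excused, 31 late.

35 excused, 31 late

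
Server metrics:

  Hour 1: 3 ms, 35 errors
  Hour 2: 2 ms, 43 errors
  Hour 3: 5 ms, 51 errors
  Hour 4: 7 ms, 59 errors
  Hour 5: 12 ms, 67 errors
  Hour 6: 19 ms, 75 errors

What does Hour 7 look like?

Ms: 3, 2, 5, 7, 12, 19 → 31 (each term is the sum of the two before it).
Errors — +8 each step: 35, 43, 51, 59, 67, 75 → 83.
So the next row is 31 ms, 83 errors.

31 ms, 83 errors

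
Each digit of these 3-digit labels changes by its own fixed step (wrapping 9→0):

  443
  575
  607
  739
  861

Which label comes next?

First digit: +1 each step, mod 10; 4, 5, 6, 7, 8 → 9.
Second digit: +3 each step, mod 10; 4, 7, 0, 3, 6 → 9.
For the third digit, +2 each step, mod 10: 3, 5, 7, 9, 1 → 3.
So the next label is 993.

993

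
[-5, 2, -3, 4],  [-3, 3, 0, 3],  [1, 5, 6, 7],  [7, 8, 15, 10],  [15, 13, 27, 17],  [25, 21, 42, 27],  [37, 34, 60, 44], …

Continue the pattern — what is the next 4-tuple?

[51, 55, 81, 71]

First component: differences are 2, 4, 6, … (increasing by 2 each time); -5, -3, 1, 7, 15, 25, 37 → 51.
Second component: each term is the sum of the two before it; 2, 3, 5, 8, 13, 21, 34 → 55.
Third component goes -3, 0, 6, 15, 27, 42, 60 → 81 (differences are 3, 6, 9, … (increasing by 3 each time)).
Fourth component goes 4, 3, 7, 10, 17, 27, 44 → 71 (each term is the sum of the two before it).
Combining the parts gives [51, 55, 81, 71].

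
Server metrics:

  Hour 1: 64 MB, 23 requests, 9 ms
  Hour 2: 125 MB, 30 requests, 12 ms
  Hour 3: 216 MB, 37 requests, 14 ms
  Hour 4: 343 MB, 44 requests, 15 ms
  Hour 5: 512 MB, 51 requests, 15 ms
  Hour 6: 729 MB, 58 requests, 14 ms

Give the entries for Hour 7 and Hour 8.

MB — perfect cubes: 4³, 5³, 6³, …: 64, 125, 216, 343, 512, 729 → 1000 → 1331.
Requests: +7 each step, so 23, 30, 37, 44, 51, 58 → 65 → 72.
Ms goes 9, 12, 14, 15, 15, 14 → 12 → 9 (differences are 3, 2, 1, … (decreasing by 1 each time)).
Putting the parts together: 1000 MB, 65 requests, 12 ms and then 1331 MB, 72 requests, 9 ms.

1000 MB, 65 requests, 12 ms; 1331 MB, 72 requests, 9 ms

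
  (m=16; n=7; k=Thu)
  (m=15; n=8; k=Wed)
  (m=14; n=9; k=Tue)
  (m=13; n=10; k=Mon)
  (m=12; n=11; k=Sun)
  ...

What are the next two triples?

(m=11; n=12; k=Sat), (m=10; n=13; k=Fri)

M: −1 each step, so 16, 15, 14, 13, 12 → 11 → 10.
N: +1 each step, so 7, 8, 9, 10, 11 → 12 → 13.
K: runs backward through the weekdays Mon→Sun; Thu, Wed, Tue, Mon, Sun → Sat → Fri.
Putting the parts together: (m=11; n=12; k=Sat) and then (m=10; n=13; k=Fri).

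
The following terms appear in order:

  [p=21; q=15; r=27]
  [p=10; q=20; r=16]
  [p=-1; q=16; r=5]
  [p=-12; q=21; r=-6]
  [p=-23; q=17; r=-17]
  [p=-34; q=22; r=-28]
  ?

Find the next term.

[p=-45; q=18; r=-39]

P: 21, 10, -1, -12, -23, -34 → -45 (−11 each step).
For the q, alternating steps +5, −4, +5, −4, …: 15, 20, 16, 21, 17, 22 → 18.
For the r, always 6 more than the p: 27, 16, 5, -6, -17, -28 → -39.
So the next term is [p=-45; q=18; r=-39].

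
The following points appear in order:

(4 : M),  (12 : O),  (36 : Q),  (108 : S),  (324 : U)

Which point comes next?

First value goes 4, 12, 36, 108, 324 → 972 (×3 each step).
For the letter, letters move forward 2 places in the alphabet: M, O, Q, S, U → W.
Combining the parts gives (972 : W).

(972 : W)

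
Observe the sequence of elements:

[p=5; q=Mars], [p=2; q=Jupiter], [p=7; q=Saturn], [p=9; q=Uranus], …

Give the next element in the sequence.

[p=16; q=Neptune]

For the p, each term is the sum of the two before it: 5, 2, 7, 9 → 16.
Q goes Mars, Jupiter, Saturn, Uranus → Neptune (runs through the planets Mercury→Neptune).
Combining the parts gives [p=16; q=Neptune].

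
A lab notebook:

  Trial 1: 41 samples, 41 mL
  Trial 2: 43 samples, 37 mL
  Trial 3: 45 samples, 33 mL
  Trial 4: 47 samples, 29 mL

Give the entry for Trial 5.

Samples: 41, 43, 45, 47 → 49 (+2 each step).
ML — −4 each step: 41, 37, 33, 29 → 25.
Combining the parts gives 49 samples, 25 mL.

49 samples, 25 mL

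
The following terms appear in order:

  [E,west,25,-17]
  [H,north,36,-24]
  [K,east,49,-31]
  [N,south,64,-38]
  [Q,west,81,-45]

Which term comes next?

[T,north,100,-52]

Letter: letters move forward 3 places in the alphabet, so E, H, K, N, Q → T.
Direction: repeats west → north → east → south, so west, north, east, south, west → north.
Third value goes 25, 36, 49, 64, 81 → 100 (perfect squares: 5², 6², 7², …).
For the fourth value, −7 each step: -17, -24, -31, -38, -45 → -52.
So the next term is [T,north,100,-52].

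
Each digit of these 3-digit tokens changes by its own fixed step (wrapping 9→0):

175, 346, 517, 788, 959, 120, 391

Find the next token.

562

First digit: +2 each step, mod 10; 1, 3, 5, 7, 9, 1, 3 → 5.
Second digit: −3 each step, mod 10; 7, 4, 1, 8, 5, 2, 9 → 6.
Third digit: +1 each step, mod 10, so 5, 6, 7, 8, 9, 0, 1 → 2.
Putting it together: 562.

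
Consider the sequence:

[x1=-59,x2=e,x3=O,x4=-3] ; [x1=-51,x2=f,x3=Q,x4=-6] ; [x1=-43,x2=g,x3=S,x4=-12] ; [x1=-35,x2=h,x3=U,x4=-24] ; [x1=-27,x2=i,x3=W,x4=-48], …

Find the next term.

[x1=-19,x2=j,x3=Y,x4=-96]

X1: -59, -51, -43, -35, -27 → -19 (+8 each step).
X2 goes e, f, g, h, i → j (letters move forward 1 place in the alphabet).
For the x3, letters move forward 2 places in the alphabet: O, Q, S, U, W → Y.
X4 — ×2 each step: -3, -6, -12, -24, -48 → -96.
Combining the parts gives [x1=-19,x2=j,x3=Y,x4=-96].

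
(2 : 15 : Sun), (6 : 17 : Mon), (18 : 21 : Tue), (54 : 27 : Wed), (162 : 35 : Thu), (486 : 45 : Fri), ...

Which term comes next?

First slot: 2, 6, 18, 54, 162, 486 → 1458 (×3 each step).
Second slot: differences are 2, 4, 6, … (increasing by 2 each time), so 15, 17, 21, 27, 35, 45 → 57.
Day: Sun, Mon, Tue, Wed, Thu, Fri → Sat (runs through the weekdays Mon→Sun).
So the next term is (1458 : 57 : Sat).

(1458 : 57 : Sat)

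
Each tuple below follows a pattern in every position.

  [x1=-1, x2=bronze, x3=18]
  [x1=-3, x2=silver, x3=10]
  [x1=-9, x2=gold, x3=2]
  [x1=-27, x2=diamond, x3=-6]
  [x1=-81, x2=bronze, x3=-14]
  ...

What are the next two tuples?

X1 — ×3 each step: -1, -3, -9, -27, -81 → -243 → -729.
X2: repeats bronze → silver → gold → diamond; bronze, silver, gold, diamond, bronze → silver → gold.
X3: 18, 10, 2, -6, -14 → -22 → -30 (−8 each step).
So the next two tuples are [x1=-243, x2=silver, x3=-22] and [x1=-729, x2=gold, x3=-30].

[x1=-243, x2=silver, x3=-22], [x1=-729, x2=gold, x3=-30]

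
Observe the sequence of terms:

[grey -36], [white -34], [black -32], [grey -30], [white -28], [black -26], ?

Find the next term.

[grey -24]

Shade: repeats grey → white → black; grey, white, black, grey, white, black → grey.
Second entry goes -36, -34, -32, -30, -28, -26 → -24 (+2 each step).
So the next term is [grey -24].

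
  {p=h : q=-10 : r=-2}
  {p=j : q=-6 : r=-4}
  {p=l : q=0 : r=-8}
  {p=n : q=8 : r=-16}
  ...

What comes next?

P — letters move forward 2 places in the alphabet: h, j, l, n → p.
Q goes -10, -6, 0, 8 → 18 (differences are 4, 6, 8, … (increasing by 2 each time)).
For the r, ×2 each step: -2, -4, -8, -16 → -32.
Combining the parts gives {p=p : q=18 : r=-32}.

{p=p : q=18 : r=-32}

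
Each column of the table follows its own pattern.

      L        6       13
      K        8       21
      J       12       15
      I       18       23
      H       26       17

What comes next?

Letter goes L, K, J, I, H → G (letters move back 1 place in the alphabet).
Second component — differences are 2, 4, 6, … (increasing by 2 each time): 6, 8, 12, 18, 26 → 36.
Third component: alternating steps +8, −6, +8, −6, …; 13, 21, 15, 23, 17 → 25.
Putting it together: G  36  25.

G  36  25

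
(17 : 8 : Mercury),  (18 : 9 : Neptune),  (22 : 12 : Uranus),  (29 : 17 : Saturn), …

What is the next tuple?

First entry — differences are 1, 4, 7, … (increasing by 3 each time): 17, 18, 22, 29 → 39.
Second entry: differences are 1, 3, 5, … (increasing by 2 each time); 8, 9, 12, 17 → 24.
Planet — runs backward through the planets Mercury→Neptune: Mercury, Neptune, Uranus, Saturn → Jupiter.
Putting it together: (39 : 24 : Jupiter).

(39 : 24 : Jupiter)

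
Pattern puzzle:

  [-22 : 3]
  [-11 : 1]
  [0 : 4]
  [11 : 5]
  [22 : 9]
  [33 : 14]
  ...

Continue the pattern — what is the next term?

[44 : 23]

First value: +11 each step, so -22, -11, 0, 11, 22, 33 → 44.
Second value: each term is the sum of the two before it; 3, 1, 4, 5, 9, 14 → 23.
Combining the parts gives [44 : 23].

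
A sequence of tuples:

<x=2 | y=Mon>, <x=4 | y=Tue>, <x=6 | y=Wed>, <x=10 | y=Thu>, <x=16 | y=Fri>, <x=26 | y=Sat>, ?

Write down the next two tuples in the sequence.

<x=42 | y=Sun>, <x=68 | y=Mon>

X — each term is the sum of the two before it: 2, 4, 6, 10, 16, 26 → 42 → 68.
Y goes Mon, Tue, Wed, Thu, Fri, Sat → Sun → Mon (runs through the weekdays Mon→Sun).
Putting the parts together: <x=42 | y=Sun> and then <x=68 | y=Mon>.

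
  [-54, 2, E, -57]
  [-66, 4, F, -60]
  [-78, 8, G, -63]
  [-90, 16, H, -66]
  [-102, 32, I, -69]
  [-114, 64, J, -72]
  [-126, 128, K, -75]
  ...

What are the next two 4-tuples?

First coordinate — −12 each step: -54, -66, -78, -90, -102, -114, -126 → -138 → -150.
Second coordinate — ×2 each step: 2, 4, 8, 16, 32, 64, 128 → 256 → 512.
Letter: letters move forward 1 place in the alphabet; E, F, G, H, I, J, K → L → M.
Fourth coordinate — −3 each step: -57, -60, -63, -66, -69, -72, -75 → -78 → -81.
So the next two 4-tuples are [-138, 256, L, -78] and [-150, 512, M, -81].

[-138, 256, L, -78], [-150, 512, M, -81]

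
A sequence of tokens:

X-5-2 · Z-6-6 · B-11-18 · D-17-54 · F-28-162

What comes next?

H-45-486

Letter — letters move forward 2 places in the alphabet, wrapping Z→A: X, Z, B, D, F → H.
Second component — each term is the sum of the two before it: 5, 6, 11, 17, 28 → 45.
Third component goes 2, 6, 18, 54, 162 → 486 (×3 each step).
So the next token is H-45-486.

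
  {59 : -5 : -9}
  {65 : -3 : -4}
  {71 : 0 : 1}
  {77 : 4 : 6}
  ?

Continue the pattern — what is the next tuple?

For the first coordinate, +6 each step: 59, 65, 71, 77 → 83.
Second coordinate: differences are 2, 3, 4, … (increasing by 1 each time); -5, -3, 0, 4 → 9.
Third coordinate: +5 each step, so -9, -4, 1, 6 → 11.
Combining the parts gives {83 : 9 : 11}.

{83 : 9 : 11}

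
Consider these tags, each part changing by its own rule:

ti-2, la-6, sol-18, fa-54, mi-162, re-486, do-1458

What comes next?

Note: runs backward through the solfège scale do→ti, so ti, la, sol, fa, mi, re, do → ti.
Second component: ×3 each step, so 2, 6, 18, 54, 162, 486, 1458 → 4374.
So the next tag is ti-4374.

ti-4374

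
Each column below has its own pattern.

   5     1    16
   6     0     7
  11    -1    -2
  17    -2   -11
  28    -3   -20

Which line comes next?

45  -4  -29

First component — each term is the sum of the two before it: 5, 6, 11, 17, 28 → 45.
For the second component, −1 each step: 1, 0, -1, -2, -3 → -4.
Third component: 16, 7, -2, -11, -20 → -29 (−9 each step).
Putting it together: 45  -4  -29.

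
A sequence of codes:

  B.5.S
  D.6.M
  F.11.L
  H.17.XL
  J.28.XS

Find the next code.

Letter: letters move forward 2 places in the alphabet, so B, D, F, H, J → L.
Second component: each term is the sum of the two before it; 5, 6, 11, 17, 28 → 45.
Size: runs through clothing sizes XS→XL, so S, M, L, XL, XS → S.
Putting it together: L.45.S.

L.45.S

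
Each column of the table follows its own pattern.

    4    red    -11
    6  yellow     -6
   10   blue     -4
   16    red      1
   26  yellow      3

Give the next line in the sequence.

First component — each term is the sum of the two before it: 4, 6, 10, 16, 26 → 42.
Colour goes red, yellow, blue, red, yellow → blue (repeats red → yellow → blue).
Third component: alternating steps +5, +2, +5, +2, …, so -11, -6, -4, 1, 3 → 8.
So the next line is 42  blue  8.

42  blue  8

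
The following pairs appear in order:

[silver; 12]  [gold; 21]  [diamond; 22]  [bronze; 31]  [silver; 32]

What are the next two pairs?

Rank — repeats silver → gold → diamond → bronze: silver, gold, diamond, bronze, silver → gold → diamond.
Second entry goes 12, 21, 22, 31, 32 → 41 → 42 (alternating steps +9, +1, +9, +1, …).
Putting the parts together: [gold; 41] and then [diamond; 42].

[gold; 41], [diamond; 42]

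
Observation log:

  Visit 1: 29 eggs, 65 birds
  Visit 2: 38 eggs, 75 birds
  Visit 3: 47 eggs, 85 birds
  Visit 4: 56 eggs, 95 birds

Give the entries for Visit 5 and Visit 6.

65 eggs, 105 birds; 74 eggs, 115 birds

Eggs — +9 each step: 29, 38, 47, 56 → 65 → 74.
For the birds, +10 each step: 65, 75, 85, 95 → 105 → 115.
So the next two lines are 65 eggs, 105 birds and 74 eggs, 115 birds.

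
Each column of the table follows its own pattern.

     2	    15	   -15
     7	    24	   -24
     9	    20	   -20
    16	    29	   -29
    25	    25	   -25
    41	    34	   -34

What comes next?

66  30  -30

For the first component, each term is the sum of the two before it: 2, 7, 9, 16, 25, 41 → 66.
Second component — alternating steps +9, −4, +9, −4, …: 15, 24, 20, 29, 25, 34 → 30.
Third component: -15, -24, -20, -29, -25, -34 → -30 (always the negative of the second component).
So the next row is 66  30  -30.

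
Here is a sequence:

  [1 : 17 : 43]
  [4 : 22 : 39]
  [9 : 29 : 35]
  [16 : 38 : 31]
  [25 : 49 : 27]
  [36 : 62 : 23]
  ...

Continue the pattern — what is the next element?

First component — perfect squares: 1², 2², 3², …: 1, 4, 9, 16, 25, 36 → 49.
Second component goes 17, 22, 29, 38, 49, 62 → 77 (differences are 5, 7, 9, … (increasing by 2 each time)).
Third component: 43, 39, 35, 31, 27, 23 → 19 (−4 each step).
So the next element is [49 : 77 : 19].

[49 : 77 : 19]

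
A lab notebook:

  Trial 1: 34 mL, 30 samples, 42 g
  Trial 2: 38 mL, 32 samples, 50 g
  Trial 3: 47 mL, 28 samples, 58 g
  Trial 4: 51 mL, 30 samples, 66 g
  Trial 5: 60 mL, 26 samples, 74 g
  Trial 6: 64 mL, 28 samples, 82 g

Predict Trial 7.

ML: alternating steps +4, +9, +4, +9, …, so 34, 38, 47, 51, 60, 64 → 73.
Samples: alternating steps +2, −4, +2, −4, …; 30, 32, 28, 30, 26, 28 → 24.
G goes 42, 50, 58, 66, 74, 82 → 90 (+8 each step).
Putting it together: 73 mL, 24 samples, 90 g.

73 mL, 24 samples, 90 g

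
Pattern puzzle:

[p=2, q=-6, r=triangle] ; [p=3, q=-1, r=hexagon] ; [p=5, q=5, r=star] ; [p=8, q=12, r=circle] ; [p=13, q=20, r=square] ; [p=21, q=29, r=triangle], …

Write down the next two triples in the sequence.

[p=34, q=39, r=hexagon], [p=55, q=50, r=star]

P: each term is the sum of the two before it; 2, 3, 5, 8, 13, 21 → 34 → 55.
Q — differences are 5, 6, 7, … (increasing by 1 each time): -6, -1, 5, 12, 20, 29 → 39 → 50.
For the r, repeats triangle → hexagon → star → circle → square: triangle, hexagon, star, circle, square, triangle → hexagon → star.
So the next two triples are [p=34, q=39, r=hexagon] and [p=55, q=50, r=star].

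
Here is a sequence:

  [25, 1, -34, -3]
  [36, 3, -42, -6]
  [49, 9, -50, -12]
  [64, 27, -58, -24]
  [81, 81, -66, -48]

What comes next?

First slot: perfect squares: 5², 6², 7², …, so 25, 36, 49, 64, 81 → 100.
Second slot goes 1, 3, 9, 27, 81 → 243 (×3 each step).
Third slot goes -34, -42, -50, -58, -66 → -74 (−8 each step).
Fourth slot: -3, -6, -12, -24, -48 → -96 (×2 each step).
Putting it together: [100, 243, -74, -96].

[100, 243, -74, -96]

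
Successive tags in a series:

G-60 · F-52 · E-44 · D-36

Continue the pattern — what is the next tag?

C-28

Letter: letters move back 1 place in the alphabet; G, F, E, D → C.
Second component — −8 each step: 60, 52, 44, 36 → 28.
Combining the parts gives C-28.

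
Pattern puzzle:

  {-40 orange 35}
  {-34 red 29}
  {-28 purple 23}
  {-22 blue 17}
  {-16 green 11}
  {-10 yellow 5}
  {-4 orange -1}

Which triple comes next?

{2 red -7}

First part goes -40, -34, -28, -22, -16, -10, -4 → 2 (+6 each step).
Colour: orange, red, purple, blue, green, yellow, orange → red (repeats orange → red → purple → blue → green → yellow).
Third part goes 35, 29, 23, 17, 11, 5, -1 → -7 (together with the first part always sums to -5).
So the next triple is {2 red -7}.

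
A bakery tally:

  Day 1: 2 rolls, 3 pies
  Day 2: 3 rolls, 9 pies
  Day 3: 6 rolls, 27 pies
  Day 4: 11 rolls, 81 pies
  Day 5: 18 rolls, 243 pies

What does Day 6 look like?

Rolls goes 2, 3, 6, 11, 18 → 27 (differences are 1, 3, 5, … (increasing by 2 each time)).
For the pies, ×3 each step: 3, 9, 27, 81, 243 → 729.
Putting it together: 27 rolls, 729 pies.

27 rolls, 729 pies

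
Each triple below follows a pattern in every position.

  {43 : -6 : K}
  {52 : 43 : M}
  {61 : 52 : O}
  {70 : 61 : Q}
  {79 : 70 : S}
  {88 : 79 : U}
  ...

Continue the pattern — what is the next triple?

{97 : 88 : W}

For the first coordinate, +9 each step: 43, 52, 61, 70, 79, 88 → 97.
Second coordinate: always the previous value of the first coordinate, so -6, 43, 52, 61, 70, 79 → 88.
Letter: letters move forward 2 places in the alphabet; K, M, O, Q, S, U → W.
So the next triple is {97 : 88 : W}.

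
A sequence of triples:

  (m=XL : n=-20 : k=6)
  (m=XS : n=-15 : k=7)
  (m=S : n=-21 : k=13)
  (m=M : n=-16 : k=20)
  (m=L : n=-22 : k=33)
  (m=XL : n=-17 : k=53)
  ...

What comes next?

(m=XS : n=-23 : k=86)

M goes XL, XS, S, M, L, XL → XS (repeats XL → XS → S → M → L).
N: -20, -15, -21, -16, -22, -17 → -23 (alternating steps +5, −6, +5, −6, …).
For the k, each term is the sum of the two before it: 6, 7, 13, 20, 33, 53 → 86.
So the next triple is (m=XS : n=-23 : k=86).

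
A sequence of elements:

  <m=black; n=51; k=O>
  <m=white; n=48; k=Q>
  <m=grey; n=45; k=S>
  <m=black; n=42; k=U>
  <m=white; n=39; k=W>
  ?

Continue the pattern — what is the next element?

For the m, repeats black → white → grey: black, white, grey, black, white → grey.
For the n, −3 each step: 51, 48, 45, 42, 39 → 36.
K: O, Q, S, U, W → Y (letters move forward 2 places in the alphabet).
So the next element is <m=grey; n=36; k=Y>.

<m=grey; n=36; k=Y>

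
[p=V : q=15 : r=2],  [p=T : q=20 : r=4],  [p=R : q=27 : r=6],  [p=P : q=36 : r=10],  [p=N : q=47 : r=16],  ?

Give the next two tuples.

[p=L : q=60 : r=26], [p=J : q=75 : r=42]

P: V, T, R, P, N → L → J (letters move back 2 places in the alphabet).
Q: differences are 5, 7, 9, … (increasing by 2 each time), so 15, 20, 27, 36, 47 → 60 → 75.
R goes 2, 4, 6, 10, 16 → 26 → 42 (each term is the sum of the two before it).
So the next two tuples are [p=L : q=60 : r=26] and [p=J : q=75 : r=42].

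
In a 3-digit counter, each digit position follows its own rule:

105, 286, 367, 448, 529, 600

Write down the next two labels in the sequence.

781 then 862

For the first digit, +1 each step, mod 10: 1, 2, 3, 4, 5, 6 → 7 → 8.
Second digit: −2 each step, mod 10, so 0, 8, 6, 4, 2, 0 → 8 → 6.
Third digit: +1 each step, mod 10, so 5, 6, 7, 8, 9, 0 → 1 → 2.
Putting the parts together: 781 and then 862.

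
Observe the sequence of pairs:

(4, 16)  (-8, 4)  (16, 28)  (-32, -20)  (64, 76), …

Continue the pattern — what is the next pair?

(-128, -116)

First coordinate: ×(-2) each step; 4, -8, 16, -32, 64 → -128.
For the second coordinate, always 12 more than the first coordinate: 16, 4, 28, -20, 76 → -116.
Combining the parts gives (-128, -116).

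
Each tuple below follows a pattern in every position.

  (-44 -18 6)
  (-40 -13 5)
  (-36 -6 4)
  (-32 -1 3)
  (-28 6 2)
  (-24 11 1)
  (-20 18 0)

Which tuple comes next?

(-16 23 -1)

First coordinate — +4 each step: -44, -40, -36, -32, -28, -24, -20 → -16.
Second coordinate: alternating steps +5, +7, +5, +7, …, so -18, -13, -6, -1, 6, 11, 18 → 23.
Third coordinate: 6, 5, 4, 3, 2, 1, 0 → -1 (−1 each step).
Combining the parts gives (-16 23 -1).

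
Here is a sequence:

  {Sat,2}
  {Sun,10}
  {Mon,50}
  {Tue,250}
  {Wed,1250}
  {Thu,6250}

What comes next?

{Fri,31250}

Day: runs through the weekdays Mon→Sun, so Sat, Sun, Mon, Tue, Wed, Thu → Fri.
For the second component, ×5 each step: 2, 10, 50, 250, 1250, 6250 → 31250.
Combining the parts gives {Fri,31250}.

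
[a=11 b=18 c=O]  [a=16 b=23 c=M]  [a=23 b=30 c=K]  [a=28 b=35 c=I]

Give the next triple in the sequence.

[a=35 b=42 c=G]

For the a, alternating steps +5, +7, +5, +7, …: 11, 16, 23, 28 → 35.
B — always 7 more than the a: 18, 23, 30, 35 → 42.
C: O, M, K, I → G (letters move back 2 places in the alphabet).
So the next triple is [a=35 b=42 c=G].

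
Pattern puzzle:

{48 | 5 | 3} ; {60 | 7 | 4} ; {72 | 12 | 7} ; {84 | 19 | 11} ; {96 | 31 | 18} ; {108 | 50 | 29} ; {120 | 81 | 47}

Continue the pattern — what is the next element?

{132 | 131 | 76}

First entry: +12 each step; 48, 60, 72, 84, 96, 108, 120 → 132.
Second entry: each term is the sum of the two before it; 5, 7, 12, 19, 31, 50, 81 → 131.
Third entry: 3, 4, 7, 11, 18, 29, 47 → 76 (each term is the sum of the two before it).
So the next element is {132 | 131 | 76}.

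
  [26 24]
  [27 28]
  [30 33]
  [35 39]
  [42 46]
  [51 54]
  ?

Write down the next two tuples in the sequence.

For the first component, differences are 1, 3, 5, … (increasing by 2 each time): 26, 27, 30, 35, 42, 51 → 62 → 75.
For the second component, differences are 4, 5, 6, … (increasing by 1 each time): 24, 28, 33, 39, 46, 54 → 63 → 73.
So the next two tuples are [62 63] and [75 73].

[62 63], [75 73]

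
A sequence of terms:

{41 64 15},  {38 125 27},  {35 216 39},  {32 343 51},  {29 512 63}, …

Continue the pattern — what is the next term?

First component: 41, 38, 35, 32, 29 → 26 (−3 each step).
Second component — perfect cubes: 4³, 5³, 6³, …: 64, 125, 216, 343, 512 → 729.
Third component: +12 each step, so 15, 27, 39, 51, 63 → 75.
So the next term is {26 729 75}.

{26 729 75}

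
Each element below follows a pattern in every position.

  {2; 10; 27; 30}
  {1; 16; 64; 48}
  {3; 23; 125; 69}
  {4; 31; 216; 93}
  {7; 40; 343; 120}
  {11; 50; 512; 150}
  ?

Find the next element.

First part: each term is the sum of the two before it, so 2, 1, 3, 4, 7, 11 → 18.
Second part goes 10, 16, 23, 31, 40, 50 → 61 (differences are 6, 7, 8, … (increasing by 1 each time)).
Third part goes 27, 64, 125, 216, 343, 512 → 729 (perfect cubes: 3³, 4³, 5³, …).
Fourth part: always 3 × the second part; 30, 48, 69, 93, 120, 150 → 183.
So the next element is {18; 61; 729; 183}.

{18; 61; 729; 183}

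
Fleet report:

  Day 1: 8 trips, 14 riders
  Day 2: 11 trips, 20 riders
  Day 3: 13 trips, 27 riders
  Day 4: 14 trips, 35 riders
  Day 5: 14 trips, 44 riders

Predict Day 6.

Trips: differences are 3, 2, 1, … (decreasing by 1 each time), so 8, 11, 13, 14, 14 → 13.
For the riders, differences are 6, 7, 8, … (increasing by 1 each time): 14, 20, 27, 35, 44 → 54.
Combining the parts gives 13 trips, 54 riders.

13 trips, 54 riders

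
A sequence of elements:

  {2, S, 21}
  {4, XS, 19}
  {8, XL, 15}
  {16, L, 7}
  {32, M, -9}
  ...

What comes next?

First entry — ×2 each step: 2, 4, 8, 16, 32 → 64.
Size: runs backward through clothing sizes XS→XL, so S, XS, XL, L, M → S.
Third entry: together with the first entry always sums to 23; 21, 19, 15, 7, -9 → -41.
Putting it together: {64, S, -41}.

{64, S, -41}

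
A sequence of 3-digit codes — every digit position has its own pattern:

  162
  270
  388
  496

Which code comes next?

First digit: +1 each step, mod 10, so 1, 2, 3, 4 → 5.
Second digit goes 6, 7, 8, 9 → 0 (+1 each step, mod 10).
For the third digit, −2 each step, mod 10: 2, 0, 8, 6 → 4.
So the next code is 504.

504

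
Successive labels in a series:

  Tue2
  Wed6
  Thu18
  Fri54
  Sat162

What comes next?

Sun486

Day — runs through the weekdays Mon→Sun: Tue, Wed, Thu, Fri, Sat → Sun.
For the second component, ×3 each step: 2, 6, 18, 54, 162 → 486.
So the next label is Sun486.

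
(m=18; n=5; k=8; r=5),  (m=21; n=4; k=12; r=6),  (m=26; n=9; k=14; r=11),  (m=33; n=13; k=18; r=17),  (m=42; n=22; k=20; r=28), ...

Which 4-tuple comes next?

(m=53; n=35; k=24; r=45)

M: 18, 21, 26, 33, 42 → 53 (differences are 3, 5, 7, … (increasing by 2 each time)).
For the n, each term is the sum of the two before it: 5, 4, 9, 13, 22 → 35.
K: 8, 12, 14, 18, 20 → 24 (alternating steps +4, +2, +4, +2, …).
For the r, each term is the sum of the two before it: 5, 6, 11, 17, 28 → 45.
Putting it together: (m=53; n=35; k=24; r=45).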